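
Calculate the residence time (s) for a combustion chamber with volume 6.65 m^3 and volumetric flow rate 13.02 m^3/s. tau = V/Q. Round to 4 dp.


tau = V / Q_flow
tau = 6.65 / 13.02 = 0.5108 s


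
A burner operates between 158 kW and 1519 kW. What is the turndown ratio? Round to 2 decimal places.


TDR = Q_max / Q_min
TDR = 1519 / 158 = 9.61


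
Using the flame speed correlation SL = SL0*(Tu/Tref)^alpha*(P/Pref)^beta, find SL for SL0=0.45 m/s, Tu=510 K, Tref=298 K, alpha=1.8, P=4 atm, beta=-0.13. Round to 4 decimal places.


SL = SL0 * (Tu/Tref)^alpha * (P/Pref)^beta
T ratio = 510/298 = 1.71140940
(T ratio)^alpha = 1.71140940^1.8 = 2.630492
(P/Pref)^beta = 4^(-0.13) = 0.835088
SL = 0.45 * 2.630492 * 0.835088 = 0.9885 m/s


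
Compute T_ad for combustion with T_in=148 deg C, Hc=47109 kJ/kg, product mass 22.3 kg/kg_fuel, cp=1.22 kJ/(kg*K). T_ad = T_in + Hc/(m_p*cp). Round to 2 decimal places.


T_ad = T_in + Hc / (m_p * cp)
Denominator = 22.3 * 1.22 = 27.2060
Temperature rise = 47109 / 27.2060 = 1731.57 K
T_ad = 148 + 1731.57 = 1879.57 deg C


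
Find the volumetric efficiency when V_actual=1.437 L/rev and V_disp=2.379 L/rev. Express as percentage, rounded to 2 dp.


eta_v = (V_actual / V_disp) * 100
Ratio = 1.437 / 2.379 = 0.6040
eta_v = 0.6040 * 100 = 60.40%


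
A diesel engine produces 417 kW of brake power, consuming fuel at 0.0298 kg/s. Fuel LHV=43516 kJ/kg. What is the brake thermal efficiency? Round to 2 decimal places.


eta_BTE = (BP / (mf * LHV)) * 100
Denominator = 0.0298 * 43516 = 1296.7768 kW
eta_BTE = (417 / 1296.7768) * 100 = 32.16%


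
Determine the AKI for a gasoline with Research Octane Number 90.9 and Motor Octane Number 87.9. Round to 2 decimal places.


AKI = (RON + MON) / 2
AKI = (90.9 + 87.9) / 2
AKI = 178.8 / 2 = 89.40


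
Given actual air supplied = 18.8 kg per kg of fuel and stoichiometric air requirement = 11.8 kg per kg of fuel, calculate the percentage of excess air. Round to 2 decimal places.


Excess air = actual - stoichiometric = 18.8 - 11.8 = 7.00 kg/kg fuel
Excess air % = (excess / stoich) * 100 = (7.00 / 11.8) * 100 = 59.32%


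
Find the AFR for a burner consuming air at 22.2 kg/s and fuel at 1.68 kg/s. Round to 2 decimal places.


AFR = m_air / m_fuel
AFR = 22.2 / 1.68 = 13.21


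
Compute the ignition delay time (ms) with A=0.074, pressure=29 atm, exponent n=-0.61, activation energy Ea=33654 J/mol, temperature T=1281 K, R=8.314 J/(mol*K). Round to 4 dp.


tau = A * P^n * exp(Ea/(R*T))
P^n = 29^(-0.61) = 0.12821452
Ea/(R*T) = 33654/(8.314*1281) = 3.159931
exp(Ea/(R*T)) = 23.568959
tau = 0.074 * 0.12821452 * 23.568959 = 0.2236 ms


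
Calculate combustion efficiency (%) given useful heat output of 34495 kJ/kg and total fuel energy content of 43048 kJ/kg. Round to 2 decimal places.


Efficiency = (Q_useful / Q_fuel) * 100
Efficiency = (34495 / 43048) * 100
Efficiency = 0.8013 * 100 = 80.13%


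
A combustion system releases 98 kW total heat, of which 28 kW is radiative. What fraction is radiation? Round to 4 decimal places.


f_rad = Q_rad / Q_total
f_rad = 28 / 98 = 0.2857


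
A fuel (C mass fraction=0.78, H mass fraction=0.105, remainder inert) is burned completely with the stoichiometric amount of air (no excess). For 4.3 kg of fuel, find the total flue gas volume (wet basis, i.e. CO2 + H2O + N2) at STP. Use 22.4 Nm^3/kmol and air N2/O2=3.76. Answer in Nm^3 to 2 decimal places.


Per kg fuel: CO2 = (C/12 kmol)*22.4 = (0.78/12)*22.4 = 1.45600 Nm^3
Per kg fuel: H2O = (H/2 kmol)*22.4 = (0.105/2)*22.4 = 1.17600 Nm^3
O2 needed per kg fuel = C/12 + H/4 = 0.78/12 + 0.105/4 = 0.09125000 kmol
Per kg fuel: N2 = O2*3.76*22.4 = 0.09125000*3.76*22.4 = 7.68544 Nm^3
Total per kg = 1.45600 + 1.17600 + 7.68544 = 10.31744 Nm^3
Total = 10.31744 * 4.3 = 44.36 Nm^3


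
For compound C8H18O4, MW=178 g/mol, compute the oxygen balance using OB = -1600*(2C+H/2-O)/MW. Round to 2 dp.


OB = -1600 * (2C + H/2 - O) / MW
Inner = 2*8 + 18/2 - 4 = 21.00
OB = -1600 * 21.00 / 178 = -188.76%


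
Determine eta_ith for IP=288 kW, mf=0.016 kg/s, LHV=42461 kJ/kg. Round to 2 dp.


eta_ith = (IP / (mf * LHV)) * 100
Denominator = 0.016 * 42461 = 679.3760 kW
eta_ith = (288 / 679.3760) * 100 = 42.39%


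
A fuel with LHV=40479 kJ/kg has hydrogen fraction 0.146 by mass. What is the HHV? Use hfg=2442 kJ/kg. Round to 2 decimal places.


HHV = LHV + hfg * 9 * H
Water addition = 2442 * 9 * 0.146 = 3208.788 kJ/kg
HHV = 40479 + 3208.788 = 43687.79 kJ/kg


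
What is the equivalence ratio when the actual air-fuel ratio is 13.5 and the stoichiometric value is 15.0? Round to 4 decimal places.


phi = AFR_stoich / AFR_actual
phi = 15.0 / 13.5 = 1.1111


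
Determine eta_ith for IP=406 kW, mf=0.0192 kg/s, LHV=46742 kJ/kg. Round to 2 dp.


eta_ith = (IP / (mf * LHV)) * 100
Denominator = 0.0192 * 46742 = 897.4464 kW
eta_ith = (406 / 897.4464) * 100 = 45.24%


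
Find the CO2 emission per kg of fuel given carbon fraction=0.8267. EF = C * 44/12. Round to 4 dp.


EF = C_frac * (M_CO2 / M_C)
EF = 0.8267 * (44/12)
EF = 0.8267 * 3.666667 = 3.0312 kg_CO2/kg_fuel


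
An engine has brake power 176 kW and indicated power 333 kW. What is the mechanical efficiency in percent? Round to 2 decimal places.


eta_mech = (BP / IP) * 100
Ratio = 176 / 333 = 0.5285
eta_mech = 0.5285 * 100 = 52.85%


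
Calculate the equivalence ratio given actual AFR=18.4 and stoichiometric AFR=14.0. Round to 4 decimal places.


phi = AFR_stoich / AFR_actual
phi = 14.0 / 18.4 = 0.7609


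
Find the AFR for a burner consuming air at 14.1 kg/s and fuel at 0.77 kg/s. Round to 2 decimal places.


AFR = m_air / m_fuel
AFR = 14.1 / 0.77 = 18.31


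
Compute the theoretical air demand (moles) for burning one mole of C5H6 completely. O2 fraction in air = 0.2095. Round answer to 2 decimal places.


Balanced combustion: C5H6 + 6.5 O2 -> 5 CO2 + 3 H2O
O2 needed = C + H/4 = 5 + 6/4 = 6.50 moles
Air moles = O2 / 0.2095 = 6.50 / 0.2095 = 31.03 moles air


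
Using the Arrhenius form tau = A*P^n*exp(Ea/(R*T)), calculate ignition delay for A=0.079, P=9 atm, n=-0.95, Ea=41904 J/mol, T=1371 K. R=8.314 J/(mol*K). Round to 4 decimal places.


tau = A * P^n * exp(Ea/(R*T))
P^n = 9^(-0.95) = 0.12401369
Ea/(R*T) = 41904/(8.314*1371) = 3.676275
exp(Ea/(R*T)) = 39.498991
tau = 0.079 * 0.12401369 * 39.498991 = 0.3870 ms


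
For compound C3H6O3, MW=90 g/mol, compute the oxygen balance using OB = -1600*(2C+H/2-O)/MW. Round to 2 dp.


OB = -1600 * (2C + H/2 - O) / MW
Inner = 2*3 + 6/2 - 3 = 6.00
OB = -1600 * 6.00 / 90 = -106.67%


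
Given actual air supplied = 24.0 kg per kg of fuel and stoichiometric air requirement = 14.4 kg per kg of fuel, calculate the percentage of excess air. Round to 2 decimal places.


Excess air = actual - stoichiometric = 24.0 - 14.4 = 9.60 kg/kg fuel
Excess air % = (excess / stoich) * 100 = (9.60 / 14.4) * 100 = 66.67%


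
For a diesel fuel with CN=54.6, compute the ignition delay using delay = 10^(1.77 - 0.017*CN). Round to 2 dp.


delay = 10^(1.77 - 0.017*CN)
Exponent = 1.77 - 0.017*54.6 = 0.8418
delay = 10^0.8418 = 6.95 ms


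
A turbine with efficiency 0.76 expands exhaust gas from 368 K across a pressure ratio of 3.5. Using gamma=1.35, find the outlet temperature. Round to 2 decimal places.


T_out = T_in * (1 - eta * (1 - PR^(-(gamma-1)/gamma)))
Exponent = -(1.35-1)/1.35 = -0.25925926
PR^exp = 3.5^(-0.25925926) = 0.72267881
Factor = 1 - 0.76*(1 - 0.72267881) = 0.78923590
T_out = 368 * 0.78923590 = 290.44 K


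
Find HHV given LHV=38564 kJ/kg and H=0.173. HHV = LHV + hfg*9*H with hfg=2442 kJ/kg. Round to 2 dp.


HHV = LHV + hfg * 9 * H
Water addition = 2442 * 9 * 0.173 = 3802.194 kJ/kg
HHV = 38564 + 3802.194 = 42366.19 kJ/kg


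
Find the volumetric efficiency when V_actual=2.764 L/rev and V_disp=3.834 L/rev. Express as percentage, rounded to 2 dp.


eta_v = (V_actual / V_disp) * 100
Ratio = 2.764 / 3.834 = 0.7209
eta_v = 0.7209 * 100 = 72.09%


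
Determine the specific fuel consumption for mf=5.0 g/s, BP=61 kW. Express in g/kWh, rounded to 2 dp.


SFC = (mf / BP) * 3600
Rate = 5.0 / 61 = 0.081967 g/(s*kW)
SFC = 0.081967 * 3600 = 295.08 g/kWh


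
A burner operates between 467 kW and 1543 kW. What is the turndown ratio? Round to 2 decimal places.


TDR = Q_max / Q_min
TDR = 1543 / 467 = 3.30


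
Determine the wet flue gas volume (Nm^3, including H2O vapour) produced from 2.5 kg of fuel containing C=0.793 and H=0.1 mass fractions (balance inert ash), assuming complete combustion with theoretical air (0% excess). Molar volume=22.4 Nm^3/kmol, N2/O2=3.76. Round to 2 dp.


Per kg fuel: CO2 = (C/12 kmol)*22.4 = (0.793/12)*22.4 = 1.48027 Nm^3
Per kg fuel: H2O = (H/2 kmol)*22.4 = (0.1/2)*22.4 = 1.12000 Nm^3
O2 needed per kg fuel = C/12 + H/4 = 0.793/12 + 0.1/4 = 0.09108333 kmol
Per kg fuel: N2 = O2*3.76*22.4 = 0.09108333*3.76*22.4 = 7.67140 Nm^3
Total per kg = 1.48027 + 1.12000 + 7.67140 = 10.27167 Nm^3
Total = 10.27167 * 2.5 = 25.68 Nm^3


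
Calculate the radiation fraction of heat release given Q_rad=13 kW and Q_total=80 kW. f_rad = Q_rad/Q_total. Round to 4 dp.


f_rad = Q_rad / Q_total
f_rad = 13 / 80 = 0.1625


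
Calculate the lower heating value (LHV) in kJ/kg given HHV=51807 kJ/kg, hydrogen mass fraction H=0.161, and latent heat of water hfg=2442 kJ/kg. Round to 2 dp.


LHV = HHV - hfg * 9 * H
Water correction = 2442 * 9 * 0.161 = 3538.458 kJ/kg
LHV = 51807 - 3538.458 = 48268.54 kJ/kg


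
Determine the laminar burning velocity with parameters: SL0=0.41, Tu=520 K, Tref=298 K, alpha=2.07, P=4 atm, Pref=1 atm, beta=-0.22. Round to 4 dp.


SL = SL0 * (Tu/Tref)^alpha * (P/Pref)^beta
T ratio = 520/298 = 1.74496644
(T ratio)^alpha = 1.74496644^2.07 = 3.165915
(P/Pref)^beta = 4^(-0.22) = 0.737135
SL = 0.41 * 3.165915 * 0.737135 = 0.9568 m/s


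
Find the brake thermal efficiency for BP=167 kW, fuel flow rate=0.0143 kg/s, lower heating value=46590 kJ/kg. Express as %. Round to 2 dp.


eta_BTE = (BP / (mf * LHV)) * 100
Denominator = 0.0143 * 46590 = 666.2370 kW
eta_BTE = (167 / 666.2370) * 100 = 25.07%


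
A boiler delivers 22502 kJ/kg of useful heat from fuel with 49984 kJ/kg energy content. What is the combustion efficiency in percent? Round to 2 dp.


Efficiency = (Q_useful / Q_fuel) * 100
Efficiency = (22502 / 49984) * 100
Efficiency = 0.4502 * 100 = 45.02%


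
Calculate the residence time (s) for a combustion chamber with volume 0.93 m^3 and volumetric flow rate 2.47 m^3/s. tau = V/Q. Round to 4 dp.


tau = V / Q_flow
tau = 0.93 / 2.47 = 0.3765 s


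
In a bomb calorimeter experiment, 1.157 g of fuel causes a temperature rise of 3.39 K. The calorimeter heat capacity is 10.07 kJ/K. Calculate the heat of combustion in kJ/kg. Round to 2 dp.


Hc = C_cal * delta_T / m_fuel
Q_released = 10.07 * 3.39 = 34.1373 kJ
m_fuel = 1.157 g = 1.157/1000 kg = 0.001157 kg
Hc = 34.1373 / 0.001157 = 29505.01 kJ/kg


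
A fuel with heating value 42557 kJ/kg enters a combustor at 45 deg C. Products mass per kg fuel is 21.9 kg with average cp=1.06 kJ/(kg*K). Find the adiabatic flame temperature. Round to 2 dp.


T_ad = T_in + Hc / (m_p * cp)
Denominator = 21.9 * 1.06 = 23.2140
Temperature rise = 42557 / 23.2140 = 1833.25 K
T_ad = 45 + 1833.25 = 1878.25 deg C


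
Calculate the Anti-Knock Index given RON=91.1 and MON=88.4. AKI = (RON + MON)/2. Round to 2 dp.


AKI = (RON + MON) / 2
AKI = (91.1 + 88.4) / 2
AKI = 179.5 / 2 = 89.75


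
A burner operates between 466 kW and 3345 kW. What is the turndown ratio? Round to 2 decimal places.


TDR = Q_max / Q_min
TDR = 3345 / 466 = 7.18


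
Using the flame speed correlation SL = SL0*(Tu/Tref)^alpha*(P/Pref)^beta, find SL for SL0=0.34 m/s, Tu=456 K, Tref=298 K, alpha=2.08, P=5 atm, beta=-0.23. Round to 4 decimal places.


SL = SL0 * (Tu/Tref)^alpha * (P/Pref)^beta
T ratio = 456/298 = 1.53020134
(T ratio)^alpha = 1.53020134^2.08 = 2.422574
(P/Pref)^beta = 5^(-0.23) = 0.690616
SL = 0.34 * 2.422574 * 0.690616 = 0.5688 m/s


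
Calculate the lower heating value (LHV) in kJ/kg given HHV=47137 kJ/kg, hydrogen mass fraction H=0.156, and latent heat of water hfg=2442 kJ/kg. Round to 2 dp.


LHV = HHV - hfg * 9 * H
Water correction = 2442 * 9 * 0.156 = 3428.568 kJ/kg
LHV = 47137 - 3428.568 = 43708.43 kJ/kg


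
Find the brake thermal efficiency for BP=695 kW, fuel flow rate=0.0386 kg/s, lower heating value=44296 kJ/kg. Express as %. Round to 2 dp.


eta_BTE = (BP / (mf * LHV)) * 100
Denominator = 0.0386 * 44296 = 1709.8256 kW
eta_BTE = (695 / 1709.8256) * 100 = 40.65%


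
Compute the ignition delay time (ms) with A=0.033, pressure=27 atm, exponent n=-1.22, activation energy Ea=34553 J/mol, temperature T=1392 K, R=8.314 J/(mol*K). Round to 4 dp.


tau = A * P^n * exp(Ea/(R*T))
P^n = 27^(-1.22) = 0.01793644
Ea/(R*T) = 34553/(8.314*1392) = 2.985634
exp(Ea/(R*T)) = 19.799042
tau = 0.033 * 0.01793644 * 19.799042 = 0.0117 ms


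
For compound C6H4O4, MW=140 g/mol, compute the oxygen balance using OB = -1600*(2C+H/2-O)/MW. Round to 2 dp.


OB = -1600 * (2C + H/2 - O) / MW
Inner = 2*6 + 4/2 - 4 = 10.00
OB = -1600 * 10.00 / 140 = -114.29%


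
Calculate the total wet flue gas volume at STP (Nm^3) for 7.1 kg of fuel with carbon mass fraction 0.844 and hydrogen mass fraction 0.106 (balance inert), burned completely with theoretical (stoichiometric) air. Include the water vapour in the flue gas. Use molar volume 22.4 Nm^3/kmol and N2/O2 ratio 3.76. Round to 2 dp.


Per kg fuel: CO2 = (C/12 kmol)*22.4 = (0.844/12)*22.4 = 1.57547 Nm^3
Per kg fuel: H2O = (H/2 kmol)*22.4 = (0.106/2)*22.4 = 1.18720 Nm^3
O2 needed per kg fuel = C/12 + H/4 = 0.844/12 + 0.106/4 = 0.09683333 kmol
Per kg fuel: N2 = O2*3.76*22.4 = 0.09683333*3.76*22.4 = 8.15569 Nm^3
Total per kg = 1.57547 + 1.18720 + 8.15569 = 10.91836 Nm^3
Total = 10.91836 * 7.1 = 77.52 Nm^3


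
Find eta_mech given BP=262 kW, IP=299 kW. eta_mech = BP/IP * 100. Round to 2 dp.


eta_mech = (BP / IP) * 100
Ratio = 262 / 299 = 0.8763
eta_mech = 0.8763 * 100 = 87.63%


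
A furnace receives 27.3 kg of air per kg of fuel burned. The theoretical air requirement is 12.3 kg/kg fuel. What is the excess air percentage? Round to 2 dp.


Excess air = actual - stoichiometric = 27.3 - 12.3 = 15.00 kg/kg fuel
Excess air % = (excess / stoich) * 100 = (15.00 / 12.3) * 100 = 121.95%


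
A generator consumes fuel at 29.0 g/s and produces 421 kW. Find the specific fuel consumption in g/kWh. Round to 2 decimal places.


SFC = (mf / BP) * 3600
Rate = 29.0 / 421 = 0.068884 g/(s*kW)
SFC = 0.068884 * 3600 = 247.98 g/kWh


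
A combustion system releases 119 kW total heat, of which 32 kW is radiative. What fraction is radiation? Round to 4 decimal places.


f_rad = Q_rad / Q_total
f_rad = 32 / 119 = 0.2689


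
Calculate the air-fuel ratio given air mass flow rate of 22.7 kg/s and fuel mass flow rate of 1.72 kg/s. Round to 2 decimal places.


AFR = m_air / m_fuel
AFR = 22.7 / 1.72 = 13.20


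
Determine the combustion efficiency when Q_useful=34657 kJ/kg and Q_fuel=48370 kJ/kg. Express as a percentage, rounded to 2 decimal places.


Efficiency = (Q_useful / Q_fuel) * 100
Efficiency = (34657 / 48370) * 100
Efficiency = 0.7165 * 100 = 71.65%


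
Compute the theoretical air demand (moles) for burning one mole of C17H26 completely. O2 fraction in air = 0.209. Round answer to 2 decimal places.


Balanced combustion: C17H26 + 23.5 O2 -> 17 CO2 + 13 H2O
O2 needed = C + H/4 = 17 + 26/4 = 23.50 moles
Air moles = O2 / 0.209 = 23.50 / 0.209 = 112.44 moles air


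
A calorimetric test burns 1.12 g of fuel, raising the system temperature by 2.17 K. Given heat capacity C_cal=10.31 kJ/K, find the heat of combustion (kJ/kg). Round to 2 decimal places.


Hc = C_cal * delta_T / m_fuel
Q_released = 10.31 * 2.17 = 22.3727 kJ
m_fuel = 1.12 g = 1.12/1000 kg = 0.001120 kg
Hc = 22.3727 / 0.001120 = 19975.63 kJ/kg


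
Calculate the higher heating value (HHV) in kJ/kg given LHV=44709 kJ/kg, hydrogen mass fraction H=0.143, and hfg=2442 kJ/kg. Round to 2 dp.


HHV = LHV + hfg * 9 * H
Water addition = 2442 * 9 * 0.143 = 3142.854 kJ/kg
HHV = 44709 + 3142.854 = 47851.85 kJ/kg


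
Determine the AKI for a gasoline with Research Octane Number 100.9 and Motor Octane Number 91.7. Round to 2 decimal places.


AKI = (RON + MON) / 2
AKI = (100.9 + 91.7) / 2
AKI = 192.6 / 2 = 96.30


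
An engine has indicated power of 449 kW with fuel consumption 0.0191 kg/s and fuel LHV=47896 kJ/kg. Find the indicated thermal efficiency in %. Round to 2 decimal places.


eta_ith = (IP / (mf * LHV)) * 100
Denominator = 0.0191 * 47896 = 914.8136 kW
eta_ith = (449 / 914.8136) * 100 = 49.08%


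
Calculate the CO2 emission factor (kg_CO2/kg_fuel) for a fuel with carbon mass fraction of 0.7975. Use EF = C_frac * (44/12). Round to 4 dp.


EF = C_frac * (M_CO2 / M_C)
EF = 0.7975 * (44/12)
EF = 0.7975 * 3.666667 = 2.9242 kg_CO2/kg_fuel


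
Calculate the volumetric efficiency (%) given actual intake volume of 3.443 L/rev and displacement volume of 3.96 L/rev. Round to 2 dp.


eta_v = (V_actual / V_disp) * 100
Ratio = 3.443 / 3.96 = 0.8694
eta_v = 0.8694 * 100 = 86.94%


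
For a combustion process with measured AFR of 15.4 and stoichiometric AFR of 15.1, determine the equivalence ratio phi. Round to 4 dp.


phi = AFR_stoich / AFR_actual
phi = 15.1 / 15.4 = 0.9805


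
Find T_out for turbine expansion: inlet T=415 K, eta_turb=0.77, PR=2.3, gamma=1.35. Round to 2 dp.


T_out = T_in * (1 - eta * (1 - PR^(-(gamma-1)/gamma)))
Exponent = -(1.35-1)/1.35 = -0.25925926
PR^exp = 2.3^(-0.25925926) = 0.80578413
Factor = 1 - 0.77*(1 - 0.80578413) = 0.85045378
T_out = 415 * 0.85045378 = 352.94 K


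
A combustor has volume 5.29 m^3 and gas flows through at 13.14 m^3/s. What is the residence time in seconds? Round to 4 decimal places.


tau = V / Q_flow
tau = 5.29 / 13.14 = 0.4026 s


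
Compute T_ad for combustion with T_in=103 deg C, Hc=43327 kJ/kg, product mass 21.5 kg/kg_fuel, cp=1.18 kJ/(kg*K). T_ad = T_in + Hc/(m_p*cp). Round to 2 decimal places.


T_ad = T_in + Hc / (m_p * cp)
Denominator = 21.5 * 1.18 = 25.3700
Temperature rise = 43327 / 25.3700 = 1707.80 K
T_ad = 103 + 1707.80 = 1810.80 deg C


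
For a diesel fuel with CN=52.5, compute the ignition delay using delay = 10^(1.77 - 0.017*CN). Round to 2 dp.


delay = 10^(1.77 - 0.017*CN)
Exponent = 1.77 - 0.017*52.5 = 0.8775
delay = 10^0.8775 = 7.54 ms


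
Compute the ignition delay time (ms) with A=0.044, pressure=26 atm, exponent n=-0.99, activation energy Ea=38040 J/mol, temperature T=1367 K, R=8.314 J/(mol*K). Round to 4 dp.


tau = A * P^n * exp(Ea/(R*T))
P^n = 26^(-0.99) = 0.03973529
Ea/(R*T) = 38040/(8.314*1367) = 3.347048
exp(Ea/(R*T)) = 28.418725
tau = 0.044 * 0.03973529 * 28.418725 = 0.0497 ms


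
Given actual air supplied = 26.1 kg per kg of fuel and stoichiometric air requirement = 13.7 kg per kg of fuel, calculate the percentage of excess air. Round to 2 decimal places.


Excess air = actual - stoichiometric = 26.1 - 13.7 = 12.40 kg/kg fuel
Excess air % = (excess / stoich) * 100 = (12.40 / 13.7) * 100 = 90.51%


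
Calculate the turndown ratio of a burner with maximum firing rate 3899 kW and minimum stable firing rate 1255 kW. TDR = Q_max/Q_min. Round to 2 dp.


TDR = Q_max / Q_min
TDR = 3899 / 1255 = 3.11


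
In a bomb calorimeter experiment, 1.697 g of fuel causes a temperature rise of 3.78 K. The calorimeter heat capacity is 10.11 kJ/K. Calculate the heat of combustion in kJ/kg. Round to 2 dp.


Hc = C_cal * delta_T / m_fuel
Q_released = 10.11 * 3.78 = 38.2158 kJ
m_fuel = 1.697 g = 1.697/1000 kg = 0.001697 kg
Hc = 38.2158 / 0.001697 = 22519.62 kJ/kg


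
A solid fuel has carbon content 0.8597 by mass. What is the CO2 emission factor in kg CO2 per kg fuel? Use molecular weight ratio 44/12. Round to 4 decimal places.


EF = C_frac * (M_CO2 / M_C)
EF = 0.8597 * (44/12)
EF = 0.8597 * 3.666667 = 3.1522 kg_CO2/kg_fuel


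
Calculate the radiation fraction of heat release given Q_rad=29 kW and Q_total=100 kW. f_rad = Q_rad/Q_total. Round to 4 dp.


f_rad = Q_rad / Q_total
f_rad = 29 / 100 = 0.2900


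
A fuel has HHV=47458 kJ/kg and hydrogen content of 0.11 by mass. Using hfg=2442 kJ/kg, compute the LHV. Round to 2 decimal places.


LHV = HHV - hfg * 9 * H
Water correction = 2442 * 9 * 0.11 = 2417.580 kJ/kg
LHV = 47458 - 2417.580 = 45040.42 kJ/kg


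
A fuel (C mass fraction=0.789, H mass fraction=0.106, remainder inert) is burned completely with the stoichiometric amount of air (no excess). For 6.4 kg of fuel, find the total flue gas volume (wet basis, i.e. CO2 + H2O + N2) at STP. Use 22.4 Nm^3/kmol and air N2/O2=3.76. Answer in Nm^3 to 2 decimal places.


Per kg fuel: CO2 = (C/12 kmol)*22.4 = (0.789/12)*22.4 = 1.47280 Nm^3
Per kg fuel: H2O = (H/2 kmol)*22.4 = (0.106/2)*22.4 = 1.18720 Nm^3
O2 needed per kg fuel = C/12 + H/4 = 0.789/12 + 0.106/4 = 0.09225000 kmol
Per kg fuel: N2 = O2*3.76*22.4 = 0.09225000*3.76*22.4 = 7.76966 Nm^3
Total per kg = 1.47280 + 1.18720 + 7.76966 = 10.42966 Nm^3
Total = 10.42966 * 6.4 = 66.75 Nm^3


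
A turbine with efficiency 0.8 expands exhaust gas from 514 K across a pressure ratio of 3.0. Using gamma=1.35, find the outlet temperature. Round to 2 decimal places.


T_out = T_in * (1 - eta * (1 - PR^(-(gamma-1)/gamma)))
Exponent = -(1.35-1)/1.35 = -0.25925926
PR^exp = 3.0^(-0.25925926) = 0.75214556
Factor = 1 - 0.8*(1 - 0.75214556) = 0.80171645
T_out = 514 * 0.80171645 = 412.08 K


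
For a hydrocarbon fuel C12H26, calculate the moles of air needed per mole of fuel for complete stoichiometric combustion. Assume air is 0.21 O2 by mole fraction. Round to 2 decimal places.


Balanced combustion: C12H26 + 18.5 O2 -> 12 CO2 + 13 H2O
O2 needed = C + H/4 = 12 + 26/4 = 18.50 moles
Air moles = O2 / 0.21 = 18.50 / 0.21 = 88.10 moles air


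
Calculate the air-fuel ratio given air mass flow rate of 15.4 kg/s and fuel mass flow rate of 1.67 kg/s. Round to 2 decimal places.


AFR = m_air / m_fuel
AFR = 15.4 / 1.67 = 9.22


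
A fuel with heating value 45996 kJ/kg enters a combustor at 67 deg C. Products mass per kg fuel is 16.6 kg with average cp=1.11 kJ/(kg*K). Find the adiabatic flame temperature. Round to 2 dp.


T_ad = T_in + Hc / (m_p * cp)
Denominator = 16.6 * 1.11 = 18.4260
Temperature rise = 45996 / 18.4260 = 2496.26 K
T_ad = 67 + 2496.26 = 2563.26 deg C


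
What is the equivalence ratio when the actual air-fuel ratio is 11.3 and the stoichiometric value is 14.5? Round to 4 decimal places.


phi = AFR_stoich / AFR_actual
phi = 14.5 / 11.3 = 1.2832


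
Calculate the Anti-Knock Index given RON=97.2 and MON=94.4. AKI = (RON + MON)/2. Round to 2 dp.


AKI = (RON + MON) / 2
AKI = (97.2 + 94.4) / 2
AKI = 191.6 / 2 = 95.80


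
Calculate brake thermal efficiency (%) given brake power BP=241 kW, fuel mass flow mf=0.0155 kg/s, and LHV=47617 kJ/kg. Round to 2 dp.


eta_BTE = (BP / (mf * LHV)) * 100
Denominator = 0.0155 * 47617 = 738.0635 kW
eta_BTE = (241 / 738.0635) * 100 = 32.65%


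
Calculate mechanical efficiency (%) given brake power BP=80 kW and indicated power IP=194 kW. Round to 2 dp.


eta_mech = (BP / IP) * 100
Ratio = 80 / 194 = 0.4124
eta_mech = 0.4124 * 100 = 41.24%


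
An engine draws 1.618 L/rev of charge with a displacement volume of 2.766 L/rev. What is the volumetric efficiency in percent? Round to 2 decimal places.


eta_v = (V_actual / V_disp) * 100
Ratio = 1.618 / 2.766 = 0.5850
eta_v = 0.5850 * 100 = 58.50%


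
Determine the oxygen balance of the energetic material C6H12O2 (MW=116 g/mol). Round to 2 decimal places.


OB = -1600 * (2C + H/2 - O) / MW
Inner = 2*6 + 12/2 - 2 = 16.00
OB = -1600 * 16.00 / 116 = -220.69%


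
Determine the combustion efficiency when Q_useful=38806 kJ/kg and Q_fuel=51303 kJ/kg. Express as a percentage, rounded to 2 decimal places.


Efficiency = (Q_useful / Q_fuel) * 100
Efficiency = (38806 / 51303) * 100
Efficiency = 0.7564 * 100 = 75.64%


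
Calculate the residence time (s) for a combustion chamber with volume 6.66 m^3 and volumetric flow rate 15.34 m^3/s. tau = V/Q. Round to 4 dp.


tau = V / Q_flow
tau = 6.66 / 15.34 = 0.4342 s


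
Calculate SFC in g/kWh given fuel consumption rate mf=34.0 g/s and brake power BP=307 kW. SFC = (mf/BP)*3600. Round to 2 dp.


SFC = (mf / BP) * 3600
Rate = 34.0 / 307 = 0.110749 g/(s*kW)
SFC = 0.110749 * 3600 = 398.70 g/kWh


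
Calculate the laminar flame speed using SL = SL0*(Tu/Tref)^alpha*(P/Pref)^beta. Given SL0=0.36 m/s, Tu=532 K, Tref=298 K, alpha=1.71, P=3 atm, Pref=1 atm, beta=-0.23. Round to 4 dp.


SL = SL0 * (Tu/Tref)^alpha * (P/Pref)^beta
T ratio = 532/298 = 1.78523490
(T ratio)^alpha = 1.78523490^1.71 = 2.694009
(P/Pref)^beta = 3^(-0.23) = 0.776716
SL = 0.36 * 2.694009 * 0.776716 = 0.7533 m/s


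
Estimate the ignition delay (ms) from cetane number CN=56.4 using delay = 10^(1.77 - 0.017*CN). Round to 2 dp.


delay = 10^(1.77 - 0.017*CN)
Exponent = 1.77 - 0.017*56.4 = 0.8112
delay = 10^0.8112 = 6.47 ms


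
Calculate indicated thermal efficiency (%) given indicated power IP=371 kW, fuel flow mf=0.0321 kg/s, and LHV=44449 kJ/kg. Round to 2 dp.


eta_ith = (IP / (mf * LHV)) * 100
Denominator = 0.0321 * 44449 = 1426.8129 kW
eta_ith = (371 / 1426.8129) * 100 = 26.00%


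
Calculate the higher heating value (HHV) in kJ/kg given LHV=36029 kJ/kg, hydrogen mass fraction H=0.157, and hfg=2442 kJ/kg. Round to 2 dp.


HHV = LHV + hfg * 9 * H
Water addition = 2442 * 9 * 0.157 = 3450.546 kJ/kg
HHV = 36029 + 3450.546 = 39479.55 kJ/kg


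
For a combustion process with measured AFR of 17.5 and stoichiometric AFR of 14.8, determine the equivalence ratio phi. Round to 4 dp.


phi = AFR_stoich / AFR_actual
phi = 14.8 / 17.5 = 0.8457


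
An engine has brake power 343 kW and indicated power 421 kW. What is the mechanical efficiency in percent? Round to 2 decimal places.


eta_mech = (BP / IP) * 100
Ratio = 343 / 421 = 0.8147
eta_mech = 0.8147 * 100 = 81.47%


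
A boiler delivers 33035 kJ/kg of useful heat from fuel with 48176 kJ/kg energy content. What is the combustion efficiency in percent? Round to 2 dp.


Efficiency = (Q_useful / Q_fuel) * 100
Efficiency = (33035 / 48176) * 100
Efficiency = 0.6857 * 100 = 68.57%


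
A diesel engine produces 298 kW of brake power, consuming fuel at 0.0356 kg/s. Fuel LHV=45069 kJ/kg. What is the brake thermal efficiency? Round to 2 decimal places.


eta_BTE = (BP / (mf * LHV)) * 100
Denominator = 0.0356 * 45069 = 1604.4564 kW
eta_BTE = (298 / 1604.4564) * 100 = 18.57%


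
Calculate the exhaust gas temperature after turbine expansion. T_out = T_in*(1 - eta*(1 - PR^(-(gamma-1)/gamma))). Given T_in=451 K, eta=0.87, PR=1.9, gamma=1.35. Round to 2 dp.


T_out = T_in * (1 - eta * (1 - PR^(-(gamma-1)/gamma)))
Exponent = -(1.35-1)/1.35 = -0.25925926
PR^exp = 1.9^(-0.25925926) = 0.84670193
Factor = 1 - 0.87*(1 - 0.84670193) = 0.86663068
T_out = 451 * 0.86663068 = 390.85 K


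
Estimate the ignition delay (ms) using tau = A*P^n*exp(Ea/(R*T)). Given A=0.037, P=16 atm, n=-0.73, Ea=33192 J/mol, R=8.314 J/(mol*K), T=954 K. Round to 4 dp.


tau = A * P^n * exp(Ea/(R*T))
P^n = 16^(-0.73) = 0.13212726
Ea/(R*T) = 33192/(8.314*954) = 4.184803
exp(Ea/(R*T)) = 65.680566
tau = 0.037 * 0.13212726 * 65.680566 = 0.3211 ms


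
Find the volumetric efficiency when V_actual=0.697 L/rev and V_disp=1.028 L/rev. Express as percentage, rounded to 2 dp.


eta_v = (V_actual / V_disp) * 100
Ratio = 0.697 / 1.028 = 0.6780
eta_v = 0.6780 * 100 = 67.80%


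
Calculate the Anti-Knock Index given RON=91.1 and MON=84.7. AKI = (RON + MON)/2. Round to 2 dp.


AKI = (RON + MON) / 2
AKI = (91.1 + 84.7) / 2
AKI = 175.8 / 2 = 87.90


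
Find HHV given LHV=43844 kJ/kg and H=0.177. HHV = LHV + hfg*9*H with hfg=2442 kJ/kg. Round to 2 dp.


HHV = LHV + hfg * 9 * H
Water addition = 2442 * 9 * 0.177 = 3890.106 kJ/kg
HHV = 43844 + 3890.106 = 47734.11 kJ/kg


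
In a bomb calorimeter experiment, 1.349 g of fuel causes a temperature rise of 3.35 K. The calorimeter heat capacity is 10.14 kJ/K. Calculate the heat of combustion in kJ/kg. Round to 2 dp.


Hc = C_cal * delta_T / m_fuel
Q_released = 10.14 * 3.35 = 33.9690 kJ
m_fuel = 1.349 g = 1.349/1000 kg = 0.001349 kg
Hc = 33.9690 / 0.001349 = 25180.87 kJ/kg


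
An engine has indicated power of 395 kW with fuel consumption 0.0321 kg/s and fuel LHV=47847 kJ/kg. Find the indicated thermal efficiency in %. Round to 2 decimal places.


eta_ith = (IP / (mf * LHV)) * 100
Denominator = 0.0321 * 47847 = 1535.8887 kW
eta_ith = (395 / 1535.8887) * 100 = 25.72%


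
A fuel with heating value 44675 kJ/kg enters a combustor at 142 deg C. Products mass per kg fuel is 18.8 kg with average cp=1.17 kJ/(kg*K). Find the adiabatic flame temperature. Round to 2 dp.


T_ad = T_in + Hc / (m_p * cp)
Denominator = 18.8 * 1.17 = 21.9960
Temperature rise = 44675 / 21.9960 = 2031.05 K
T_ad = 142 + 2031.05 = 2173.05 deg C


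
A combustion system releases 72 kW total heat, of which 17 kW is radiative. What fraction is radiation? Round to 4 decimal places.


f_rad = Q_rad / Q_total
f_rad = 17 / 72 = 0.2361


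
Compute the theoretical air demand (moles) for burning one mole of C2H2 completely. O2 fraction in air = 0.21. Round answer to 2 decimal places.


Balanced combustion: C2H2 + 2.5 O2 -> 2 CO2 + 1 H2O
O2 needed = C + H/4 = 2 + 2/4 = 2.50 moles
Air moles = O2 / 0.21 = 2.50 / 0.21 = 11.90 moles air


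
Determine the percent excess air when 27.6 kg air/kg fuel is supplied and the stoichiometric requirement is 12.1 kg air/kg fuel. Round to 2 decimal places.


Excess air = actual - stoichiometric = 27.6 - 12.1 = 15.50 kg/kg fuel
Excess air % = (excess / stoich) * 100 = (15.50 / 12.1) * 100 = 128.10%


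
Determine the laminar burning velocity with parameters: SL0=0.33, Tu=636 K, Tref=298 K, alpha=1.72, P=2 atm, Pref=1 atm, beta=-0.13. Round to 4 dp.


SL = SL0 * (Tu/Tref)^alpha * (P/Pref)^beta
T ratio = 636/298 = 2.13422819
(T ratio)^alpha = 2.13422819^1.72 = 3.683785
(P/Pref)^beta = 2^(-0.13) = 0.913831
SL = 0.33 * 3.683785 * 0.913831 = 1.1109 m/s


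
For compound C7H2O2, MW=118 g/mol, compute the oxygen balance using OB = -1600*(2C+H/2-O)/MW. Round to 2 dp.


OB = -1600 * (2C + H/2 - O) / MW
Inner = 2*7 + 2/2 - 2 = 13.00
OB = -1600 * 13.00 / 118 = -176.27%


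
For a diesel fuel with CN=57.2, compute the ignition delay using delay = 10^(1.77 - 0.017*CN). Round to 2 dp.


delay = 10^(1.77 - 0.017*CN)
Exponent = 1.77 - 0.017*57.2 = 0.7976
delay = 10^0.7976 = 6.27 ms


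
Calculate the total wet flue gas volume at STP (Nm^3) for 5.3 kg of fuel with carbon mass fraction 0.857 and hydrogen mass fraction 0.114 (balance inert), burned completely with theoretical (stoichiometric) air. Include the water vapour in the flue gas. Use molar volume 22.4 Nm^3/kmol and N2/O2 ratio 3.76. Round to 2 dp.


Per kg fuel: CO2 = (C/12 kmol)*22.4 = (0.857/12)*22.4 = 1.59973 Nm^3
Per kg fuel: H2O = (H/2 kmol)*22.4 = (0.114/2)*22.4 = 1.27680 Nm^3
O2 needed per kg fuel = C/12 + H/4 = 0.857/12 + 0.114/4 = 0.09991667 kmol
Per kg fuel: N2 = O2*3.76*22.4 = 0.09991667*3.76*22.4 = 8.41538 Nm^3
Total per kg = 1.59973 + 1.27680 + 8.41538 = 11.29191 Nm^3
Total = 11.29191 * 5.3 = 59.85 Nm^3


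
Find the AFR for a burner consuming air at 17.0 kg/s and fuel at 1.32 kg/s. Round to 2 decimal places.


AFR = m_air / m_fuel
AFR = 17.0 / 1.32 = 12.88


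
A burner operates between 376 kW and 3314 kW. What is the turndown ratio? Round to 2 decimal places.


TDR = Q_max / Q_min
TDR = 3314 / 376 = 8.81


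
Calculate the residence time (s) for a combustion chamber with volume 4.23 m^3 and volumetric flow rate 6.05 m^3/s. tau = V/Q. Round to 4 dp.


tau = V / Q_flow
tau = 4.23 / 6.05 = 0.6992 s


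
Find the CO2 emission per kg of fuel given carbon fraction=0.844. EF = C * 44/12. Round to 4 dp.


EF = C_frac * (M_CO2 / M_C)
EF = 0.844 * (44/12)
EF = 0.844 * 3.666667 = 3.0947 kg_CO2/kg_fuel


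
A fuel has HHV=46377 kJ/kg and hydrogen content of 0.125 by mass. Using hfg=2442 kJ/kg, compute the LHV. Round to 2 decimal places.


LHV = HHV - hfg * 9 * H
Water correction = 2442 * 9 * 0.125 = 2747.250 kJ/kg
LHV = 46377 - 2747.250 = 43629.75 kJ/kg


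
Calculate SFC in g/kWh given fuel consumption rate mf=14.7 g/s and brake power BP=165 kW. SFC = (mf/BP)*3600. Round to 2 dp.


SFC = (mf / BP) * 3600
Rate = 14.7 / 165 = 0.089091 g/(s*kW)
SFC = 0.089091 * 3600 = 320.73 g/kWh


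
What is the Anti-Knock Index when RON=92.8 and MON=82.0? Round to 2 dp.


AKI = (RON + MON) / 2
AKI = (92.8 + 82.0) / 2
AKI = 174.8 / 2 = 87.40


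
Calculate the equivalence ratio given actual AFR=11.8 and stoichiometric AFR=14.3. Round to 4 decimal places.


phi = AFR_stoich / AFR_actual
phi = 14.3 / 11.8 = 1.2119


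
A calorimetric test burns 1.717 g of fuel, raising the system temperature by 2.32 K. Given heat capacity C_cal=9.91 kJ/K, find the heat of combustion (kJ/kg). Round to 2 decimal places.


Hc = C_cal * delta_T / m_fuel
Q_released = 9.91 * 2.32 = 22.9912 kJ
m_fuel = 1.717 g = 1.717/1000 kg = 0.001717 kg
Hc = 22.9912 / 0.001717 = 13390.33 kJ/kg


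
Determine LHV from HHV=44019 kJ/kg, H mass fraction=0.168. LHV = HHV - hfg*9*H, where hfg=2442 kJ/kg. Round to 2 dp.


LHV = HHV - hfg * 9 * H
Water correction = 2442 * 9 * 0.168 = 3692.304 kJ/kg
LHV = 44019 - 3692.304 = 40326.70 kJ/kg


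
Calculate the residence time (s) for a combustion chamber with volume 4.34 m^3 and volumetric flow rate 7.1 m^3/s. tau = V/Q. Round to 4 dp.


tau = V / Q_flow
tau = 4.34 / 7.1 = 0.6113 s


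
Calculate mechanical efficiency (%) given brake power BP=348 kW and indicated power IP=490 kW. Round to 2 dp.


eta_mech = (BP / IP) * 100
Ratio = 348 / 490 = 0.7102
eta_mech = 0.7102 * 100 = 71.02%


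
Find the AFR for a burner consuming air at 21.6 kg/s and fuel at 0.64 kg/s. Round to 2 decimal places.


AFR = m_air / m_fuel
AFR = 21.6 / 0.64 = 33.75


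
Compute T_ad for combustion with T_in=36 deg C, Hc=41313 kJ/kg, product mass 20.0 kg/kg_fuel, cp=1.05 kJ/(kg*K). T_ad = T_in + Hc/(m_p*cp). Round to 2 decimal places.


T_ad = T_in + Hc / (m_p * cp)
Denominator = 20.0 * 1.05 = 21.0000
Temperature rise = 41313 / 21.0000 = 1967.29 K
T_ad = 36 + 1967.29 = 2003.29 deg C


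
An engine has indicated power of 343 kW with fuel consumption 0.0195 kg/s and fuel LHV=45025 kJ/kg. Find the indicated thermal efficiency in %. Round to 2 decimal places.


eta_ith = (IP / (mf * LHV)) * 100
Denominator = 0.0195 * 45025 = 877.9875 kW
eta_ith = (343 / 877.9875) * 100 = 39.07%


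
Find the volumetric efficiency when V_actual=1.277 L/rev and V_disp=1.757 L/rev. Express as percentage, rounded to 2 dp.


eta_v = (V_actual / V_disp) * 100
Ratio = 1.277 / 1.757 = 0.7268
eta_v = 0.7268 * 100 = 72.68%


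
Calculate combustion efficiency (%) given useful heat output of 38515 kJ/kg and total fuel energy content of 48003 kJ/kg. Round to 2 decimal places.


Efficiency = (Q_useful / Q_fuel) * 100
Efficiency = (38515 / 48003) * 100
Efficiency = 0.8023 * 100 = 80.23%


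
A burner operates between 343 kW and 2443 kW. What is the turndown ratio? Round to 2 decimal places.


TDR = Q_max / Q_min
TDR = 2443 / 343 = 7.12


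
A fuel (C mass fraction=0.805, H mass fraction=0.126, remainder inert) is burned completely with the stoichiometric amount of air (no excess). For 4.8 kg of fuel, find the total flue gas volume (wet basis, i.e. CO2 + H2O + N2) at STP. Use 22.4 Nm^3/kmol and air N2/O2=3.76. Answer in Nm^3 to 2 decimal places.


Per kg fuel: CO2 = (C/12 kmol)*22.4 = (0.805/12)*22.4 = 1.50267 Nm^3
Per kg fuel: H2O = (H/2 kmol)*22.4 = (0.126/2)*22.4 = 1.41120 Nm^3
O2 needed per kg fuel = C/12 + H/4 = 0.805/12 + 0.126/4 = 0.09858333 kmol
Per kg fuel: N2 = O2*3.76*22.4 = 0.09858333*3.76*22.4 = 8.30308 Nm^3
Total per kg = 1.50267 + 1.41120 + 8.30308 = 11.21695 Nm^3
Total = 11.21695 * 4.8 = 53.84 Nm^3


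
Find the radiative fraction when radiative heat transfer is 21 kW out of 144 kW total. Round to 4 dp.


f_rad = Q_rad / Q_total
f_rad = 21 / 144 = 0.1458


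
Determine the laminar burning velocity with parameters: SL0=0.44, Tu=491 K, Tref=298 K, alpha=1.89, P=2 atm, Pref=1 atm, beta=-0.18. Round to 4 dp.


SL = SL0 * (Tu/Tref)^alpha * (P/Pref)^beta
T ratio = 491/298 = 1.64765101
(T ratio)^alpha = 1.64765101^1.89 = 2.569658
(P/Pref)^beta = 2^(-0.18) = 0.882703
SL = 0.44 * 2.569658 * 0.882703 = 0.9980 m/s


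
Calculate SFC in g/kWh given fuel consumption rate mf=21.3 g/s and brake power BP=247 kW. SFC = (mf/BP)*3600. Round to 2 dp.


SFC = (mf / BP) * 3600
Rate = 21.3 / 247 = 0.086235 g/(s*kW)
SFC = 0.086235 * 3600 = 310.45 g/kWh


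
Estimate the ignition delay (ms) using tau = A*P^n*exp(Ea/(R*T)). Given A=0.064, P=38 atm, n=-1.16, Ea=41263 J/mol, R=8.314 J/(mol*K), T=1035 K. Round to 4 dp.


tau = A * P^n * exp(Ea/(R*T))
P^n = 38^(-1.16) = 0.01470453
Ea/(R*T) = 41263/(8.314*1035) = 4.795241
exp(Ea/(R*T)) = 120.933511
tau = 0.064 * 0.01470453 * 120.933511 = 0.1138 ms


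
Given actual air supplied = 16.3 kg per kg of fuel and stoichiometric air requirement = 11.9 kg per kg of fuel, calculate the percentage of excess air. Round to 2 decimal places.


Excess air = actual - stoichiometric = 16.3 - 11.9 = 4.40 kg/kg fuel
Excess air % = (excess / stoich) * 100 = (4.40 / 11.9) * 100 = 36.97%


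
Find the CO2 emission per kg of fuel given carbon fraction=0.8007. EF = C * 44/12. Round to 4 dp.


EF = C_frac * (M_CO2 / M_C)
EF = 0.8007 * (44/12)
EF = 0.8007 * 3.666667 = 2.9359 kg_CO2/kg_fuel


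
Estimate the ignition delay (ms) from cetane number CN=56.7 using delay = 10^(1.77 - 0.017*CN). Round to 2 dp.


delay = 10^(1.77 - 0.017*CN)
Exponent = 1.77 - 0.017*56.7 = 0.8061
delay = 10^0.8061 = 6.40 ms


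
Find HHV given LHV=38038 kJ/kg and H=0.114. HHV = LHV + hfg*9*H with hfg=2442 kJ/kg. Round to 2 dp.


HHV = LHV + hfg * 9 * H
Water addition = 2442 * 9 * 0.114 = 2505.492 kJ/kg
HHV = 38038 + 2505.492 = 40543.49 kJ/kg


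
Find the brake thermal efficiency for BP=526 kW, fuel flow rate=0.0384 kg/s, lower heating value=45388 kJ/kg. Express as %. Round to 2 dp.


eta_BTE = (BP / (mf * LHV)) * 100
Denominator = 0.0384 * 45388 = 1742.8992 kW
eta_BTE = (526 / 1742.8992) * 100 = 30.18%


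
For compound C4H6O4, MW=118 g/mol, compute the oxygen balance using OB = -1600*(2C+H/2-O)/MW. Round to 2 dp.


OB = -1600 * (2C + H/2 - O) / MW
Inner = 2*4 + 6/2 - 4 = 7.00
OB = -1600 * 7.00 / 118 = -94.92%


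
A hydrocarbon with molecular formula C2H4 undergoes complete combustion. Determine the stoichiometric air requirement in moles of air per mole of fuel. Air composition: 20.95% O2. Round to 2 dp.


Balanced combustion: C2H4 + 3 O2 -> 2 CO2 + 2 H2O
O2 needed = C + H/4 = 2 + 4/4 = 3.00 moles
Air moles = O2 / 0.2095 = 3.00 / 0.2095 = 14.32 moles air


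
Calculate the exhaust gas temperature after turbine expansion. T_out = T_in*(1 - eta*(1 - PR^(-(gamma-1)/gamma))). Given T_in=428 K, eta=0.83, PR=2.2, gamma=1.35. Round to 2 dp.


T_out = T_in * (1 - eta * (1 - PR^(-(gamma-1)/gamma)))
Exponent = -(1.35-1)/1.35 = -0.25925926
PR^exp = 2.2^(-0.25925926) = 0.81512413
Factor = 1 - 0.83*(1 - 0.81512413) = 0.84655303
T_out = 428 * 0.84655303 = 362.32 K


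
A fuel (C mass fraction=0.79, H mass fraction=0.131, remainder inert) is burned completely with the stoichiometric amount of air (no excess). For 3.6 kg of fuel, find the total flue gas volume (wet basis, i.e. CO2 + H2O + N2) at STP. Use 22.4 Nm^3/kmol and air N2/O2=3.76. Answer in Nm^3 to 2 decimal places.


Per kg fuel: CO2 = (C/12 kmol)*22.4 = (0.79/12)*22.4 = 1.47467 Nm^3
Per kg fuel: H2O = (H/2 kmol)*22.4 = (0.131/2)*22.4 = 1.46720 Nm^3
O2 needed per kg fuel = C/12 + H/4 = 0.79/12 + 0.131/4 = 0.09858333 kmol
Per kg fuel: N2 = O2*3.76*22.4 = 0.09858333*3.76*22.4 = 8.30308 Nm^3
Total per kg = 1.47467 + 1.46720 + 8.30308 = 11.24495 Nm^3
Total = 11.24495 * 3.6 = 40.48 Nm^3
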